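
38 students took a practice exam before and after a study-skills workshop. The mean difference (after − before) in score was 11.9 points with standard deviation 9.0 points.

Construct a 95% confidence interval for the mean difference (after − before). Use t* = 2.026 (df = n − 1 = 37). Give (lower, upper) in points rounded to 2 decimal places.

This is a matched-pairs design, so SE = s_d/√n = 9.0/√38 = 1.4600.
Margin = 2.026 × 1.4600 = 2.9580; the interval is 11.9 ± 2.9580 = (8.94, 14.86).

(8.94, 14.86)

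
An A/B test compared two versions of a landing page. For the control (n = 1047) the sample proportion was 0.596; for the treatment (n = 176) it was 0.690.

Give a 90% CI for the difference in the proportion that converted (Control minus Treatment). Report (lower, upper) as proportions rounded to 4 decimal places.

Each SE is √(p̂(1−p̂)/n): √(0.5960·0.4040/1047) = 0.01516 and √(0.6900·0.3100/176) = 0.03486.
SE(p̂₁ − p̂₂) = √(SE₁² + SE₂²) = √(0.0002298256 + 0.0012152196) = 0.03801, since the two samples are independent.
At 90% confidence z* = 1.645; margin = 1.645 × 0.03801 = 0.06253.
The difference is 0.5960 − 0.6900 = -0.0940, so the interval is -0.0940 ± 0.06253 = (-0.1565, -0.0315).

(-0.1565, -0.0315)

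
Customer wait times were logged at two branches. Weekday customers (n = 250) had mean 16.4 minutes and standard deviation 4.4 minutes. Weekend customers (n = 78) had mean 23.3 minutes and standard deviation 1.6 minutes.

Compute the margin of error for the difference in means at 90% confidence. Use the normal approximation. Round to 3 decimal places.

SE₁ = s₁/√n₁ = 4.4/√250 = 0.2783; SE₂ = 1.6/√78 = 0.1812.
Independent samples, unequal variances: SE_diff = √(SE₁² + SE₂²) = √(0.07745089 + 0.03283344) = 0.3321.
z* = 1.645, so margin of error = 1.645 × 0.3321 = 0.5463.

0.546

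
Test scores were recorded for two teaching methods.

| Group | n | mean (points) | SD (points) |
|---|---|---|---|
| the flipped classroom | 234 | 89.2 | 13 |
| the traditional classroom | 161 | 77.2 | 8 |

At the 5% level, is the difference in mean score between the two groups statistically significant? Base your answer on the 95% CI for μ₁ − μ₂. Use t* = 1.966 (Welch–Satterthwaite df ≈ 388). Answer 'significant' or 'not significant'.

Per-group SEs: s₁/√n₁ = 13/√234 = 0.8498, s₂/√n₂ = 8/√161 = 0.6305.
Unpooled SE of the difference: √(0.72216004 + 0.39753025) = 1.0582.
Margin of error = t* · SE = 1.966 × 1.0582 = 2.0804.
x̄₁ − x̄₂ = 89.2 − 77.2 = 12.0000.
CI: 12.0000 ± 2.0804 = (9.9196, 14.0804).
The interval (9.9196, 14.0804) does not contain 0, so the difference is significant.

significant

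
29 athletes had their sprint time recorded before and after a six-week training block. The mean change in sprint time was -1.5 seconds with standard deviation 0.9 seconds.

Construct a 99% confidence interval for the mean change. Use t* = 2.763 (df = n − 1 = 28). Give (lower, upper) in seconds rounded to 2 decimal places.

(-1.96, -1.04)

Paired design: SE = s_d/√n = 0.9/√29 = 0.1671.
t* = 2.763; margin of error = 2.763 × 0.1671 = 0.4617.
-1.5 ± 0.4617 → (-1.96, -1.04).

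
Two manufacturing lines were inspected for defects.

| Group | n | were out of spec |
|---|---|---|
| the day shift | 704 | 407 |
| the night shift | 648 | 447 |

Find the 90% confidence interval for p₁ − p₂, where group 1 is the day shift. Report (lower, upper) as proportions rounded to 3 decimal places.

p̂₁ = 407/704 = 0.5781 and p̂₂ = 447/648 = 0.6898.
SE₁ = √(p̂₁(1−p̂₁)/n₁) = √(0.5781·0.4219/704) = 0.01861; SE₂ = √(0.6898·0.3102/648) = 0.01817.
Independent samples: SE of the difference = √(SE₁² + SE₂²) = √(0.0003463321 + 0.0003301489) = 0.02601.
z* for 90% confidence is 1.645, so the margin of error is 1.645 × 0.02601 = 0.04279.
Point estimate p̂₁ − p̂₂ = 0.5781 − 0.6898 = -0.1117.
-0.1117 ± 0.04279 → (-0.154, -0.069).

(-0.154, -0.069)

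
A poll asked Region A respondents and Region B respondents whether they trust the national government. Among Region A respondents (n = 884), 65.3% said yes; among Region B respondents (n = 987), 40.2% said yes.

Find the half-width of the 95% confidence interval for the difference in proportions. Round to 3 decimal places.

0.044

Each SE is √(p̂(1−p̂)/n): √(0.6530·0.3470/884) = 0.01601 and √(0.4020·0.5980/987) = 0.01561.
SE(p̂₁ − p̂₂) = √(SE₁² + SE₂²) = √(0.0002563201 + 0.0002436721) = 0.02236, since the two samples are independent.
At 95% confidence z* = 1.960; margin = 1.960 × 0.02236 = 0.04383.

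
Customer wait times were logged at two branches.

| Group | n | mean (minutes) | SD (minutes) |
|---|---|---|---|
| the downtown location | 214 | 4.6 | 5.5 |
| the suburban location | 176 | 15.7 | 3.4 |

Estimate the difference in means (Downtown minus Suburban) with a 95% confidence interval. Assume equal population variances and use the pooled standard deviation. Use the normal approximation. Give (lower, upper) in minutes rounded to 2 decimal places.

(-12.03, -10.17)

Pooled variance s_p² = [213·5.5² + 175·3.4²] / (214+176−2) = 21.8202, so s_p = 4.6712.
SE_diff = s_p·√(1/n₁ + 1/n₂) = 4.6712·√(1/214 + 1/176) = 0.4753.
z* = 1.960; margin = 1.960 × 0.4753 = 0.9316.
Difference = 4.6 − 15.7 = -11.1000.
-11.1000 ± 0.9316 → (-12.03, -10.17).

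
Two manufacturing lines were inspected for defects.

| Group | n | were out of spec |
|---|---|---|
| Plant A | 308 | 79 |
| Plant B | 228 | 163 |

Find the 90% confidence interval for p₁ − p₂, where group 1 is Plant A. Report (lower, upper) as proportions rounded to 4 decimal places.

(-0.5224, -0.3944)

p̂₁ = 79/308 = 0.2565 and p̂₂ = 163/228 = 0.7149.
SE₁ = √(p̂₁(1−p̂₁)/n₁) = √(0.2565·0.7435/308) = 0.02488; SE₂ = √(0.7149·0.2851/228) = 0.02990.
Independent samples: SE of the difference = √(SE₁² + SE₂²) = √(0.0006190144 + 0.00089401) = 0.03890.
z* for 90% confidence is 1.645, so the margin of error is 1.645 × 0.03890 = 0.06399.
Point estimate p̂₁ − p̂₂ = 0.2565 − 0.7149 = -0.4584.
-0.4584 ± 0.06399 → (-0.5224, -0.3944).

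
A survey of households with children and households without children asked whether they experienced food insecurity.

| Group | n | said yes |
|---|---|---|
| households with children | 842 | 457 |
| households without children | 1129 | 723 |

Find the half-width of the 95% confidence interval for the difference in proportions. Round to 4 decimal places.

0.0438

First, p̂₁ = 457/842 = 0.5428; p̂₂ = 723/1129 = 0.6404.
The two standard errors are √(0.5428×0.4572/842) = 0.01717 and √(0.6404×0.3596/1129) = 0.01428.
Because the samples are independent, SE_diff = √(0.01717² + 0.01428²) = 0.02233.
Using z* = 1.960 for 95%, ME = 1.960 × 0.02233 = 0.04377.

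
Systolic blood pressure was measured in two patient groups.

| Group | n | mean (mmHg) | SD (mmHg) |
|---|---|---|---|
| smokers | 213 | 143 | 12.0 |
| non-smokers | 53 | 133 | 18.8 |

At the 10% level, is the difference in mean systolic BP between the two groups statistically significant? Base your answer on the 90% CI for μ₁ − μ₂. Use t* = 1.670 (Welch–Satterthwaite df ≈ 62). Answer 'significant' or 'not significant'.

Standard errors of each mean: 12.0/√213 = 0.8222 and 18.8/√53 = 2.5824.
SE(x̄₁ − x̄₂) = √(0.8222² + 2.5824²) = 2.7101 for independent samples with unequal variances.
With t* = 1.670, the margin is 1.670 × 2.7101 = 4.5259.
x̄₁ − x̄₂ = 143 − 133 = 10.0000; the interval is 10.0000 ± 4.5259 = (5.4741, 14.5259).
The interval (5.4741, 14.5259) does not contain 0, so the difference is significant.

significant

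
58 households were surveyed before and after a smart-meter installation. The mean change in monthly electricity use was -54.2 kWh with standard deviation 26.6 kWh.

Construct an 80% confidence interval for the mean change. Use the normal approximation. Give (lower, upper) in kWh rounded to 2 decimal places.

(-58.68, -49.72)

Paired design: SE = s_d/√n = 26.6/√58 = 3.4928.
z* = 1.282; margin of error = 1.282 × 3.4928 = 4.4778.
-54.2 ± 4.4778 → (-58.68, -49.72).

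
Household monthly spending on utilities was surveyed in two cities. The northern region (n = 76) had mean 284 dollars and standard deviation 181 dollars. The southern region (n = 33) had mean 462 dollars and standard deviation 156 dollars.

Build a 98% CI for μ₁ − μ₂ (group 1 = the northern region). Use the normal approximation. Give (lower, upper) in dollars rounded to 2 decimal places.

(-257.51, -98.49)

Standard errors of each mean: 181/√76 = 20.7621 and 156/√33 = 27.1561.
SE(x̄₁ − x̄₂) = √(20.7621² + 27.1561²) = 34.1836 for independent samples with unequal variances.
With z* = 2.326, the margin is 2.326 × 34.1836 = 79.5111.
x̄₁ − x̄₂ = 284 − 462 = -178.0000; the interval is -178.0000 ± 79.5111 = (-257.51, -98.49).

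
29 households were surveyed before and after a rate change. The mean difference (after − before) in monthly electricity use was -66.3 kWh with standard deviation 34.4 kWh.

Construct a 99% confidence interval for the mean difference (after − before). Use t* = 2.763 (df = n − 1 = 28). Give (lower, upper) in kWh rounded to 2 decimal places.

Paired design: SE = s_d/√n = 34.4/√29 = 6.3879.
t* = 2.763; margin of error = 2.763 × 6.3879 = 17.6498.
-66.3 ± 17.6498 → (-83.95, -48.65).

(-83.95, -48.65)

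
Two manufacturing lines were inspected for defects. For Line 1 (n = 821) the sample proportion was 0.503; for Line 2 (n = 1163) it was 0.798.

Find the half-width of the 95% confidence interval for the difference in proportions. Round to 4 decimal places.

SE₁ = √(p̂₁(1−p̂₁)/n₁) = √(0.5030·0.4970/821) = 0.01745; SE₂ = √(0.7980·0.2020/1163) = 0.01177.
Independent samples: SE of the difference = √(SE₁² + SE₂²) = √(0.0003045025 + 0.0001385329) = 0.02105.
z* for 95% confidence is 1.960, so the margin of error is 1.960 × 0.02105 = 0.04126.

0.0413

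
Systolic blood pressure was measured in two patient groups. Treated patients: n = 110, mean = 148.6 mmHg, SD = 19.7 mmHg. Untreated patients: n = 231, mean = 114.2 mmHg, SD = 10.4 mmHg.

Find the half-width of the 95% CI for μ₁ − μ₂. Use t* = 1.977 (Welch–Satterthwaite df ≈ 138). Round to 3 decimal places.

3.952

SE₁ = s₁/√n₁ = 19.7/√110 = 1.8783; SE₂ = 10.4/√231 = 0.6843.
Independent samples, unequal variances: SE_diff = √(SE₁² + SE₂²) = √(3.52801089 + 0.46826649) = 1.9991.
t* = 1.977, so margin of error = 1.977 × 1.9991 = 3.9522.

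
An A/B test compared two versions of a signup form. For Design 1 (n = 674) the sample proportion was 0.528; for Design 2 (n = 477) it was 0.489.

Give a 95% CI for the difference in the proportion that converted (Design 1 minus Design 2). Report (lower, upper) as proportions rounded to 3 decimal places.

(-0.020, 0.098)

The two standard errors are √(0.5280×0.4720/674) = 0.01923 and √(0.4890×0.5110/477) = 0.02289.
Because the samples are independent, SE_diff = √(0.01923² + 0.02289²) = 0.02990.
Using z* = 1.960 for 95%, ME = 1.960 × 0.02990 = 0.05860.
p̂₁ − p̂₂ = 0.0390; interval 0.0390 ± 0.05860 gives (-0.020, 0.098).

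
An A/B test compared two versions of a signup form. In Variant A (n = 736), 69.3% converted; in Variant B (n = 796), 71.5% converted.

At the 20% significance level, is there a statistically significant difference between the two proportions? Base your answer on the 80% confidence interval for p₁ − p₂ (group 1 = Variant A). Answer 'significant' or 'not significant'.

SE₁ = √(p̂₁(1−p̂₁)/n₁) = √(0.6930·0.3070/736) = 0.01700; SE₂ = √(0.7150·0.2850/796) = 0.01600.
Independent samples: SE of the difference = √(SE₁² + SE₂²) = √(0.000289 + 0.000256) = 0.02335.
z* for 80% confidence is 1.282, so the margin of error is 1.282 × 0.02335 = 0.02993.
Point estimate p̂₁ − p̂₂ = 0.6930 − 0.7150 = -0.0220.
-0.0220 ± 0.02993 → (-0.05193, 0.00793).
The interval (-0.05193, 0.00793) contains 0, so the difference is not significant.

not significant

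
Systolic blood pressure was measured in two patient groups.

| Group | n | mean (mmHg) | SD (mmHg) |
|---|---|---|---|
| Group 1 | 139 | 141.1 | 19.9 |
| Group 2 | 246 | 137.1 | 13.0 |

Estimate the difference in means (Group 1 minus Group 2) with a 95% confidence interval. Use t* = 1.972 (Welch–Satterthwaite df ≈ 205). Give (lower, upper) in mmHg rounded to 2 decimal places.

Standard errors of each mean: 19.9/√139 = 1.6879 and 13.0/√246 = 0.8288.
SE(x̄₁ − x̄₂) = √(1.6879² + 0.8288²) = 1.8804 for independent samples with unequal variances.
With t* = 1.972, the margin is 1.972 × 1.8804 = 3.7081.
x̄₁ − x̄₂ = 141.1 − 137.1 = 4.0000; the interval is 4.0000 ± 3.7081 = (0.29, 7.71).

(0.29, 7.71)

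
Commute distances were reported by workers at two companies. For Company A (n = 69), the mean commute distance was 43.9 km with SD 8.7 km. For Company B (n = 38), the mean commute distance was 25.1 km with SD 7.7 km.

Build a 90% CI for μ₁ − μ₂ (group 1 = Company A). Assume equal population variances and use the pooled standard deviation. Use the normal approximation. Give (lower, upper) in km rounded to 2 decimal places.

(16.02, 21.58)

s_p = √[((n₁−1)s₁² + (n₂−1)s₂²)/(n₁+n₂−2)] = √[(68·8.7² + 37·7.7²)/105] = 8.3613.
SE = 8.3613·√(1/69 + 1/38) = 1.6891.
With z* = 1.645, margin = 1.645 × 1.6891 = 2.7786.
x̄₁ − x̄₂ = 43.9 − 25.1 = 18.8000; interval 18.8000 ± 2.7786 = (16.02, 21.58).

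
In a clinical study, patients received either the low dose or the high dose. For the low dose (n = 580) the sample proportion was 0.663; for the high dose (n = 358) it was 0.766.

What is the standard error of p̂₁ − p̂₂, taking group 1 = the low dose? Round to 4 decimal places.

SE₁ = √(p̂₁(1−p̂₁)/n₁) = √(0.6630·0.3370/580) = 0.01963; SE₂ = √(0.7660·0.2340/358) = 0.02238.
Independent samples: SE of the difference = √(SE₁² + SE₂²) = √(0.0003853369 + 0.0005008644) = 0.02977.

0.0298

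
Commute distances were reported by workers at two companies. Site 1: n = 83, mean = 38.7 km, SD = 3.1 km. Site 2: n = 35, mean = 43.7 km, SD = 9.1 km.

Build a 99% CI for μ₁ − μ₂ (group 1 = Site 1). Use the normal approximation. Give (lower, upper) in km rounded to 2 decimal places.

Standard errors of each mean: 3.1/√83 = 0.3403 and 9.1/√35 = 1.5382.
SE(x̄₁ − x̄₂) = √(0.3403² + 1.5382²) = 1.5754 for independent samples with unequal variances.
With z* = 2.576, the margin is 2.576 × 1.5754 = 4.0582.
x̄₁ − x̄₂ = 38.7 − 43.7 = -5.0000; the interval is -5.0000 ± 4.0582 = (-9.06, -0.94).

(-9.06, -0.94)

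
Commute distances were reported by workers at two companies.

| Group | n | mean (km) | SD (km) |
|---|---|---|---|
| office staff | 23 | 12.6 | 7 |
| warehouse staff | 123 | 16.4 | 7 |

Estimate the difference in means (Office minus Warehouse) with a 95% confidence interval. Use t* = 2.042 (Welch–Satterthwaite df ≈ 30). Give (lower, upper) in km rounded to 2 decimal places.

(-7.05, -0.55)

SE₁ = s₁/√n₁ = 7/√23 = 1.4596; SE₂ = 7/√123 = 0.6312.
Independent samples, unequal variances: SE_diff = √(SE₁² + SE₂²) = √(2.13043216 + 0.39841344) = 1.5902.
t* = 2.042, so margin of error = 2.042 × 1.5902 = 3.2472.
Difference in means = 12.6 − 16.4 = -3.8000.
-3.8000 ± 3.2472 → (-7.05, -0.55).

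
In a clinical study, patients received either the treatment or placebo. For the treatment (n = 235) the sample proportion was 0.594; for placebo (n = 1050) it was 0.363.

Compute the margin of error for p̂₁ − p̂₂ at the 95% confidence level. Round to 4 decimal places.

0.0692

The two standard errors are √(0.5940×0.4060/235) = 0.03203 and √(0.3630×0.6370/1050) = 0.01484.
Because the samples are independent, SE_diff = √(0.03203² + 0.01484²) = 0.03530.
Using z* = 1.960 for 95%, ME = 1.960 × 0.03530 = 0.06919.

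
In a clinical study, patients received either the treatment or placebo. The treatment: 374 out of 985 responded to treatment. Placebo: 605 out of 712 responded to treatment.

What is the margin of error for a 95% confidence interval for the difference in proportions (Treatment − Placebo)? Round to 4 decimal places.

p̂₁ = 374/985 = 0.3797 and p̂₂ = 605/712 = 0.8497.
SE₁ = √(p̂₁(1−p̂₁)/n₁) = √(0.3797·0.6203/985) = 0.01546; SE₂ = √(0.8497·0.1503/712) = 0.01339.
Independent samples: SE of the difference = √(SE₁² + SE₂²) = √(0.0002390116 + 0.0001792921) = 0.02045.
z* for 95% confidence is 1.960, so the margin of error is 1.960 × 0.02045 = 0.04008.

0.0401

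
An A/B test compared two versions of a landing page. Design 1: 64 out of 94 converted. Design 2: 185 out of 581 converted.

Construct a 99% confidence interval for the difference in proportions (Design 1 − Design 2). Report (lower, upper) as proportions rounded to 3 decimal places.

p̂₁ = 64/94 = 0.6809 and p̂₂ = 185/581 = 0.3184.
SE₁ = √(p̂₁(1−p̂₁)/n₁) = √(0.6809·0.3191/94) = 0.04808; SE₂ = √(0.3184·0.6816/581) = 0.01933.
Independent samples: SE of the difference = √(SE₁² + SE₂²) = √(0.0023116864 + 0.0003736489) = 0.05182.
z* for 99% confidence is 2.576, so the margin of error is 2.576 × 0.05182 = 0.13349.
Point estimate p̂₁ − p̂₂ = 0.6809 − 0.3184 = 0.3625.
0.3625 ± 0.13349 → (0.229, 0.496).

(0.229, 0.496)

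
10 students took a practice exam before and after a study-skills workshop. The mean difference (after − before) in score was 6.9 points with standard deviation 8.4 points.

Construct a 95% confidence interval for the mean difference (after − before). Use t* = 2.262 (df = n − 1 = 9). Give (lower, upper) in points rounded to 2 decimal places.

Paired design: SE = s_d/√n = 8.4/√10 = 2.6563.
t* = 2.262; margin of error = 2.262 × 2.6563 = 6.0086.
6.9 ± 6.0086 → (0.89, 12.91).

(0.89, 12.91)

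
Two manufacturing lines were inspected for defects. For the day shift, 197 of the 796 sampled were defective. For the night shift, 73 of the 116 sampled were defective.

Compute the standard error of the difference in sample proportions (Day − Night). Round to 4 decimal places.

First, p̂₁ = 197/796 = 0.2475; p̂₂ = 73/116 = 0.6293.
The two standard errors are √(0.2475×0.7525/796) = 0.01530 and √(0.6293×0.3707/116) = 0.04484.
Because the samples are independent, SE_diff = √(0.01530² + 0.04484²) = 0.04738.

0.0474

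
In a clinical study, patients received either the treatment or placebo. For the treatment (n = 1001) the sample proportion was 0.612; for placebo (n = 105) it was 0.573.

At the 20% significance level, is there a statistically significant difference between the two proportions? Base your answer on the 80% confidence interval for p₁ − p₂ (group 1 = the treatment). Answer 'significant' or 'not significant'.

Each SE is √(p̂(1−p̂)/n): √(0.6120·0.3880/1001) = 0.01540 and √(0.5730·0.4270/105) = 0.04827.
SE(p̂₁ − p̂₂) = √(SE₁² + SE₂²) = √(0.00023716 + 0.0023299929) = 0.05067, since the two samples are independent.
At 80% confidence z* = 1.282; margin = 1.282 × 0.05067 = 0.06496.
The difference is 0.6120 − 0.5730 = 0.0390, so the interval is 0.0390 ± 0.06496 = (-0.02596, 0.10396).
The interval (-0.02596, 0.10396) contains 0, so the difference is not significant.

not significant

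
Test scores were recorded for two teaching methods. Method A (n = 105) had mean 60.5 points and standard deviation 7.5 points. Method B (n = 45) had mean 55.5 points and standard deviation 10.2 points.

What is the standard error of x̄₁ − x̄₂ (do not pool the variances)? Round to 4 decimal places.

Per-group SEs: s₁/√n₁ = 7.5/√105 = 0.7319, s₂/√n₂ = 10.2/√45 = 1.5205.
Unpooled SE of the difference: √(0.53567761 + 2.31192025) = 1.6875.

1.6875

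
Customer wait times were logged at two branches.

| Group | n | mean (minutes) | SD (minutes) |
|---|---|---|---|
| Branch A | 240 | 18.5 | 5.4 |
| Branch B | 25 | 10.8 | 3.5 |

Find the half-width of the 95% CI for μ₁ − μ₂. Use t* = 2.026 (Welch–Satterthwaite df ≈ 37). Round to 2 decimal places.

Per-group SEs: s₁/√n₁ = 5.4/√240 = 0.3486, s₂/√n₂ = 3.5/√25 = 0.7000.
Unpooled SE of the difference: √(0.12152196 + 0.49) = 0.7820.
Margin of error = t* · SE = 2.026 × 0.7820 = 1.5843.

1.58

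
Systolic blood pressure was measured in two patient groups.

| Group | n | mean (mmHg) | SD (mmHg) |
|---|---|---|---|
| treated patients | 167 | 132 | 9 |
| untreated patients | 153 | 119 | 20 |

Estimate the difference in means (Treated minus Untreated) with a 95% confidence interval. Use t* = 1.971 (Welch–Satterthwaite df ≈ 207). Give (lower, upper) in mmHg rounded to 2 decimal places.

(9.53, 16.47)

Per-group SEs: s₁/√n₁ = 9/√167 = 0.6964, s₂/√n₂ = 20/√153 = 1.6169.
Unpooled SE of the difference: √(0.48497296 + 2.61436561) = 1.7605.
Margin of error = t* · SE = 1.971 × 1.7605 = 3.4699.
x̄₁ − x̄₂ = 132 − 119 = 13.0000.
CI: 13.0000 ± 3.4699 = (9.53, 16.47).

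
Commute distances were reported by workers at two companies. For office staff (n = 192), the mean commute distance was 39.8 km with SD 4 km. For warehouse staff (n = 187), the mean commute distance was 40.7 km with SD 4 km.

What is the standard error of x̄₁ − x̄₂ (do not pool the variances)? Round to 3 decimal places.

0.411

SE₁ = s₁/√n₁ = 4/√192 = 0.2887; SE₂ = 4/√187 = 0.2925.
Independent samples, unequal variances: SE_diff = √(SE₁² + SE₂²) = √(0.08334769 + 0.08555625) = 0.4110.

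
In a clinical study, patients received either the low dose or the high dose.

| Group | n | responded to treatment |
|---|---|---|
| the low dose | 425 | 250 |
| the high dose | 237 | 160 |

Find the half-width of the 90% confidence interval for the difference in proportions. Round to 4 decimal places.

0.0636

p̂₁ = 250/425 = 0.5882 and p̂₂ = 160/237 = 0.6751.
SE₁ = √(p̂₁(1−p̂₁)/n₁) = √(0.5882·0.4118/425) = 0.02387; SE₂ = √(0.6751·0.3249/237) = 0.03042.
Independent samples: SE of the difference = √(SE₁² + SE₂²) = √(0.0005697769 + 0.0009253764) = 0.03867.
z* for 90% confidence is 1.645, so the margin of error is 1.645 × 0.03867 = 0.06361.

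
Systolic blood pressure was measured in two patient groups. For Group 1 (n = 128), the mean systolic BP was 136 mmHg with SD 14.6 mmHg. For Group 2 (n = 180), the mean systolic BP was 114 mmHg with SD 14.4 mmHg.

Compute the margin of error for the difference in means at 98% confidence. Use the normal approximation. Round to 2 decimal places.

3.90

Per-group SEs: s₁/√n₁ = 14.6/√128 = 1.2905, s₂/√n₂ = 14.4/√180 = 1.0733.
Unpooled SE of the difference: √(1.66539025 + 1.15197289) = 1.6785.
Margin of error = z* · SE = 2.326 × 1.6785 = 3.9042.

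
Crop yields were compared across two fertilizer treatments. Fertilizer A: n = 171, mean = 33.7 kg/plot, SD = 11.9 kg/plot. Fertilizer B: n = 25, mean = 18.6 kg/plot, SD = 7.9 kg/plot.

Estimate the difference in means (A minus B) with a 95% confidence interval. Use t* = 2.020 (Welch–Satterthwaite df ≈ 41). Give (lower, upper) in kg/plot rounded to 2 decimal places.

(11.42, 18.78)

Standard errors of each mean: 11.9/√171 = 0.9100 and 7.9/√25 = 1.5800.
SE(x̄₁ − x̄₂) = √(0.9100² + 1.5800²) = 1.8233 for independent samples with unequal variances.
With t* = 2.020, the margin is 2.020 × 1.8233 = 3.6831.
x̄₁ − x̄₂ = 33.7 − 18.6 = 15.1000; the interval is 15.1000 ± 3.6831 = (11.42, 18.78).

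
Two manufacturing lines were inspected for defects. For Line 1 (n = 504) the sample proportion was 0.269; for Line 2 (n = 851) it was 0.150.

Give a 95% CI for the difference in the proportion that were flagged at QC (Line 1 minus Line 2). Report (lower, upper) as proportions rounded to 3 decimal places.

(0.073, 0.165)

The two standard errors are √(0.2690×0.7310/504) = 0.01975 and √(0.1500×0.8500/851) = 0.01224.
Because the samples are independent, SE_diff = √(0.01975² + 0.01224²) = 0.02324.
Using z* = 1.960 for 95%, ME = 1.960 × 0.02324 = 0.04555.
p̂₁ − p̂₂ = 0.1190; interval 0.1190 ± 0.04555 gives (0.073, 0.165).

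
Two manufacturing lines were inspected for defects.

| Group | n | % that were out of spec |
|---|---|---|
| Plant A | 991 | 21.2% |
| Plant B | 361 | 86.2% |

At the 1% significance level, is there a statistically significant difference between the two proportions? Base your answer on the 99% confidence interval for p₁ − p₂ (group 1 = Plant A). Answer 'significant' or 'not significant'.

significant

Each SE is √(p̂(1−p̂)/n): √(0.2120·0.7880/991) = 0.01298 and √(0.8620·0.1380/361) = 0.01815.
SE(p̂₁ − p̂₂) = √(SE₁² + SE₂²) = √(0.0001684804 + 0.0003294225) = 0.02231, since the two samples are independent.
At 99% confidence z* = 2.576; margin = 2.576 × 0.02231 = 0.05747.
The difference is 0.2120 − 0.8620 = -0.6500, so the interval is -0.6500 ± 0.05747 = (-0.70747, -0.59253).
The interval (-0.70747, -0.59253) does not contain 0, so the difference is significant.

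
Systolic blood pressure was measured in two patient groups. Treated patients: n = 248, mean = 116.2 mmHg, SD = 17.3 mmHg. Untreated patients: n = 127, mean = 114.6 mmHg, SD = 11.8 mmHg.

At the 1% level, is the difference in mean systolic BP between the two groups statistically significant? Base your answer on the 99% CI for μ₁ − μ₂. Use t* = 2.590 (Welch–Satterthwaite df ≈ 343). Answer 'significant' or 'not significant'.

not significant

SE₁ = s₁/√n₁ = 17.3/√248 = 1.0986; SE₂ = 11.8/√127 = 1.0471.
Independent samples, unequal variances: SE_diff = √(SE₁² + SE₂²) = √(1.20692196 + 1.09641841) = 1.5177.
t* = 2.590, so margin of error = 2.590 × 1.5177 = 3.9308.
Difference in means = 116.2 − 114.6 = 1.6000.
1.6000 ± 3.9308 → (-2.3308, 5.5308).
The interval (-2.3308, 5.5308) contains 0, so the difference is not significant.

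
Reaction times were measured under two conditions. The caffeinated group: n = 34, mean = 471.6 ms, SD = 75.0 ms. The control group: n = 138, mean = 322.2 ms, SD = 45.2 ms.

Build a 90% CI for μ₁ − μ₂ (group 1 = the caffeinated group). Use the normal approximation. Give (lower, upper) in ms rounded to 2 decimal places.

Standard errors of each mean: 75.0/√34 = 12.8624 and 45.2/√138 = 3.8477.
SE(x̄₁ − x̄₂) = √(12.8624² + 3.8477²) = 13.4256 for independent samples with unequal variances.
With z* = 1.645, the margin is 1.645 × 13.4256 = 22.0851.
x̄₁ − x̄₂ = 471.6 − 322.2 = 149.4000; the interval is 149.4000 ± 22.0851 = (127.31, 171.49).

(127.31, 171.49)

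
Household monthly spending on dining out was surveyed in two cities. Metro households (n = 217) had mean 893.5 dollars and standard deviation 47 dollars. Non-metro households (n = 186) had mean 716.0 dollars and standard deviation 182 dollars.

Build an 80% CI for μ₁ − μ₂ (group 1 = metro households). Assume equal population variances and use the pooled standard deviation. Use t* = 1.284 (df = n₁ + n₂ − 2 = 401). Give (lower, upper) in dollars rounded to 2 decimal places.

(161.03, 193.97)

s_p = √[((n₁−1)s₁² + (n₂−1)s₂²)/(n₁+n₂−2)] = √[(216·47² + 185·182²)/401] = 128.3415.
SE = 128.3415·√(1/217 + 1/186) = 12.8243.
With t* = 1.284, margin = 1.284 × 12.8243 = 16.4664.
x̄₁ − x̄₂ = 893.5 − 716.0 = 177.5000; interval 177.5000 ± 16.4664 = (161.03, 193.97).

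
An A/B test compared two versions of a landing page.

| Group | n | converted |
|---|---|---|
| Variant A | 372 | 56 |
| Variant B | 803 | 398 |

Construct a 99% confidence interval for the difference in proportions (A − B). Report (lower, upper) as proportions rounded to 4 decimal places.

p̂₁ = 56/372 = 0.1505 and p̂₂ = 398/803 = 0.4956.
SE₁ = √(p̂₁(1−p̂₁)/n₁) = √(0.1505·0.8495/372) = 0.01854; SE₂ = √(0.4956·0.5044/803) = 0.01764.
Independent samples: SE of the difference = √(SE₁² + SE₂²) = √(0.0003437316 + 0.0003111696) = 0.02559.
z* for 99% confidence is 2.576, so the margin of error is 2.576 × 0.02559 = 0.06592.
Point estimate p̂₁ − p̂₂ = 0.1505 − 0.4956 = -0.3451.
-0.3451 ± 0.06592 → (-0.4110, -0.2792).

(-0.4110, -0.2792)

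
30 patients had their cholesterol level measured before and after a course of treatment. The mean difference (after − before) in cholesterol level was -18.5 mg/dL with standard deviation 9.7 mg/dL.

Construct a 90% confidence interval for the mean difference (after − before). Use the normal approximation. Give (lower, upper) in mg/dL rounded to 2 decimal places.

(-21.41, -15.59)

Paired design: SE = s_d/√n = 9.7/√30 = 1.7710.
z* = 1.645; margin of error = 1.645 × 1.7710 = 2.9133.
-18.5 ± 2.9133 → (-21.41, -15.59).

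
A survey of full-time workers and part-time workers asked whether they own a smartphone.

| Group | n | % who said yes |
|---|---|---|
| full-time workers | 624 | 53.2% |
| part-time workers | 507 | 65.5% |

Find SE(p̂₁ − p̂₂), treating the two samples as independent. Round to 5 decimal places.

Each SE is √(p̂(1−p̂)/n): √(0.5320·0.4680/624) = 0.01997 and √(0.6550·0.3450/507) = 0.02111.
SE(p̂₁ − p̂₂) = √(SE₁² + SE₂²) = √(0.0003988009 + 0.0004456321) = 0.02906, since the two samples are independent.

0.02906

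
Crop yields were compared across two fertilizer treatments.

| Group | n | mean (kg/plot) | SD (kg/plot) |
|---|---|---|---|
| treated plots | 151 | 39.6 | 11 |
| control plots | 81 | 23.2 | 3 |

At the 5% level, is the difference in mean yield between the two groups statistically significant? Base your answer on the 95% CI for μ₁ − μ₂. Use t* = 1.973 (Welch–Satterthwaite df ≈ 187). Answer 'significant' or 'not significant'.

significant

SE₁ = s₁/√n₁ = 11/√151 = 0.8952; SE₂ = 3/√81 = 0.3333.
Independent samples, unequal variances: SE_diff = √(SE₁² + SE₂²) = √(0.80138304 + 0.11108889) = 0.9552.
t* = 1.973, so margin of error = 1.973 × 0.9552 = 1.8846.
Difference in means = 39.6 − 23.2 = 16.4000.
16.4000 ± 1.8846 → (14.5154, 18.2846).
The interval (14.5154, 18.2846) does not contain 0, so the difference is significant.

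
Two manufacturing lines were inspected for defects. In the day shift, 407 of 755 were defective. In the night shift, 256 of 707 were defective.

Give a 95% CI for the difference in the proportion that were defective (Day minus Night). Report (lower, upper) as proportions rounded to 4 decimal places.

(0.1268, 0.2272)

First, p̂₁ = 407/755 = 0.5391; p̂₂ = 256/707 = 0.3621.
The two standard errors are √(0.5391×0.4609/755) = 0.01814 and √(0.3621×0.6379/707) = 0.01808.
Because the samples are independent, SE_diff = √(0.01814² + 0.01808²) = 0.02561.
Using z* = 1.960 for 95%, ME = 1.960 × 0.02561 = 0.05020.
p̂₁ − p̂₂ = 0.1770; interval 0.1770 ± 0.05020 gives (0.1268, 0.2272).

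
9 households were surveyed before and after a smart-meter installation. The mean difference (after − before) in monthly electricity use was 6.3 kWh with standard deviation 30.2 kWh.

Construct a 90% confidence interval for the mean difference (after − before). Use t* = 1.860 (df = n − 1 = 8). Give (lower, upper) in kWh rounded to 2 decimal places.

(-12.42, 25.02)

Paired design: SE = s_d/√n = 30.2/√9 = 10.0667.
t* = 1.860; margin of error = 1.860 × 10.0667 = 18.7241.
6.3 ± 18.7241 → (-12.42, 25.02).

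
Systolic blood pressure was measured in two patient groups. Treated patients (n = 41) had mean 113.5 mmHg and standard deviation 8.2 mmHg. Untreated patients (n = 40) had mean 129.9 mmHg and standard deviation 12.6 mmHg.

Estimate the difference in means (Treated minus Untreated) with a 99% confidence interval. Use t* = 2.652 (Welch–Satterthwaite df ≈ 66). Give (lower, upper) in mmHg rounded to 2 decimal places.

SE₁ = s₁/√n₁ = 8.2/√41 = 1.2806; SE₂ = 12.6/√40 = 1.9922.
Independent samples, unequal variances: SE_diff = √(SE₁² + SE₂²) = √(1.63993636 + 3.96886084) = 2.3683.
t* = 2.652, so margin of error = 2.652 × 2.3683 = 6.2807.
Difference in means = 113.5 − 129.9 = -16.4000.
-16.4000 ± 6.2807 → (-22.68, -10.12).

(-22.68, -10.12)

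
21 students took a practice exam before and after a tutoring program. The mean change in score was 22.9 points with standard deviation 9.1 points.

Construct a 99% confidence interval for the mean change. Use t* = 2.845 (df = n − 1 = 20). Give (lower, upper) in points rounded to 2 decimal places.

(17.25, 28.55)

This is a matched-pairs design, so SE = s_d/√n = 9.1/√21 = 1.9858.
Margin = 2.845 × 1.9858 = 5.6496; the interval is 22.9 ± 5.6496 = (17.25, 28.55).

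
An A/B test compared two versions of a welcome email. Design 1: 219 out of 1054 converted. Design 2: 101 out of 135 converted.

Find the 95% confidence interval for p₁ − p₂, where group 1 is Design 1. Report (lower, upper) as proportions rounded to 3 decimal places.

First, p̂₁ = 219/1054 = 0.2078; p̂₂ = 101/135 = 0.7481.
The two standard errors are √(0.2078×0.7922/1054) = 0.01250 and √(0.7481×0.2519/135) = 0.03736.
Because the samples are independent, SE_diff = √(0.01250² + 0.03736²) = 0.03940.
Using z* = 1.960 for 95%, ME = 1.960 × 0.03940 = 0.07722.
p̂₁ − p̂₂ = -0.5403; interval -0.5403 ± 0.07722 gives (-0.618, -0.463).

(-0.618, -0.463)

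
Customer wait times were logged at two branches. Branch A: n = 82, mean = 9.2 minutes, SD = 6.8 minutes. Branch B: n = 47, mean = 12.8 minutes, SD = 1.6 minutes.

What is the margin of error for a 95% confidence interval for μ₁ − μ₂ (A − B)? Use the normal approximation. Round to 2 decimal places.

1.54

Standard errors of each mean: 6.8/√82 = 0.7509 and 1.6/√47 = 0.2334.
SE(x̄₁ − x̄₂) = √(0.7509² + 0.2334²) = 0.7863 for independent samples with unequal variances.
With z* = 1.960, the margin is 1.960 × 0.7863 = 1.5411.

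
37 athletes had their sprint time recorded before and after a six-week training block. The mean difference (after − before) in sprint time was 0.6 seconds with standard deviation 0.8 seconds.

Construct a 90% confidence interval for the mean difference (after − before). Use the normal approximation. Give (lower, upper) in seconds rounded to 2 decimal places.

(0.38, 0.82)

This is a matched-pairs design, so SE = s_d/√n = 0.8/√37 = 0.1315.
Margin = 1.645 × 0.1315 = 0.2163; the interval is 0.6 ± 0.2163 = (0.38, 0.82).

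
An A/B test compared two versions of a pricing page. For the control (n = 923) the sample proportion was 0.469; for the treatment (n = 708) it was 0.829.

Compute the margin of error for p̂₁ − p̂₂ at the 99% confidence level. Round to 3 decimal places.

SE₁ = √(p̂₁(1−p̂₁)/n₁) = √(0.4690·0.5310/923) = 0.01643; SE₂ = √(0.8290·0.1710/708) = 0.01415.
Independent samples: SE of the difference = √(SE₁² + SE₂²) = √(0.0002699449 + 0.0002002225) = 0.02168.
z* for 99% confidence is 2.576, so the margin of error is 2.576 × 0.02168 = 0.05585.

0.056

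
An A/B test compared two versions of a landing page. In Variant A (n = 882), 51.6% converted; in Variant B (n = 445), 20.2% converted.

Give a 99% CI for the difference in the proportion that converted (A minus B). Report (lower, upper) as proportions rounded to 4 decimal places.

(0.2486, 0.3794)

The two standard errors are √(0.5160×0.4840/882) = 0.01683 and √(0.2020×0.7980/445) = 0.01903.
Because the samples are independent, SE_diff = √(0.01683² + 0.01903²) = 0.02540.
Using z* = 2.576 for 99%, ME = 2.576 × 0.02540 = 0.06543.
p̂₁ − p̂₂ = 0.3140; interval 0.3140 ± 0.06543 gives (0.2486, 0.3794).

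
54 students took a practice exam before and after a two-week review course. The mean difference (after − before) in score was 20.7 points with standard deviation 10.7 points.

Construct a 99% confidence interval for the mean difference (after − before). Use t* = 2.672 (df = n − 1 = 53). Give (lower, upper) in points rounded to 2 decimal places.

Paired design: SE = s_d/√n = 10.7/√54 = 1.4561.
t* = 2.672; margin of error = 2.672 × 1.4561 = 3.8907.
20.7 ± 3.8907 → (16.81, 24.59).

(16.81, 24.59)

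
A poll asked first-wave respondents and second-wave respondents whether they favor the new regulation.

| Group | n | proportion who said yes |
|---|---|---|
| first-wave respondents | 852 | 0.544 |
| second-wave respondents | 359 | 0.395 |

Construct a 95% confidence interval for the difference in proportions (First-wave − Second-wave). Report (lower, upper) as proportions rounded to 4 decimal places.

The two standard errors are √(0.5440×0.4560/852) = 0.01706 and √(0.3950×0.6050/359) = 0.02580.
Because the samples are independent, SE_diff = √(0.01706² + 0.02580²) = 0.03093.
Using z* = 1.960 for 95%, ME = 1.960 × 0.03093 = 0.06062.
p̂₁ − p̂₂ = 0.1490; interval 0.1490 ± 0.06062 gives (0.0884, 0.2096).

(0.0884, 0.2096)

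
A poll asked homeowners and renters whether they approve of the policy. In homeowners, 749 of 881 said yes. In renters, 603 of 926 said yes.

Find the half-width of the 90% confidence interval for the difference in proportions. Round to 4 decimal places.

p̂₁ = 749/881 = 0.8502 and p̂₂ = 603/926 = 0.6512.
SE₁ = √(p̂₁(1−p̂₁)/n₁) = √(0.8502·0.1498/881) = 0.01202; SE₂ = √(0.6512·0.3488/926) = 0.01566.
Independent samples: SE of the difference = √(SE₁² + SE₂²) = √(0.0001444804 + 0.0002452356) = 0.01974.
z* for 90% confidence is 1.645, so the margin of error is 1.645 × 0.01974 = 0.03247.

0.0325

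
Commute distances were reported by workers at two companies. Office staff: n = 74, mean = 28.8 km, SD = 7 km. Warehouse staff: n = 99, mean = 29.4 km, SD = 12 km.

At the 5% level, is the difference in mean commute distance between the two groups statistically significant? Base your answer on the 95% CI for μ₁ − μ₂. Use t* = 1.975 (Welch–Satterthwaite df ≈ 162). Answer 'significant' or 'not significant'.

Per-group SEs: s₁/√n₁ = 7/√74 = 0.8137, s₂/√n₂ = 12/√99 = 1.2060.
Unpooled SE of the difference: √(0.66210769 + 1.454436) = 1.4548.
Margin of error = t* · SE = 1.975 × 1.4548 = 2.8732.
x̄₁ − x̄₂ = 28.8 − 29.4 = -0.6000.
CI: -0.6000 ± 2.8732 = (-3.4732, 2.2732).
The interval (-3.4732, 2.2732) contains 0, so the difference is not significant.

not significant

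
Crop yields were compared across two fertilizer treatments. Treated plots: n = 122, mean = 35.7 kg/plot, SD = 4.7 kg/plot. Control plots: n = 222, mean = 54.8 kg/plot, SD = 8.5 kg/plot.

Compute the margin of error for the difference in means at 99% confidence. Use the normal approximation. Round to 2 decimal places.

SE₁ = s₁/√n₁ = 4.7/√122 = 0.4255; SE₂ = 8.5/√222 = 0.5705.
Independent samples, unequal variances: SE_diff = √(SE₁² + SE₂²) = √(0.18105025 + 0.32547025) = 0.7117.
z* = 2.576, so margin of error = 2.576 × 0.7117 = 1.8333.

1.83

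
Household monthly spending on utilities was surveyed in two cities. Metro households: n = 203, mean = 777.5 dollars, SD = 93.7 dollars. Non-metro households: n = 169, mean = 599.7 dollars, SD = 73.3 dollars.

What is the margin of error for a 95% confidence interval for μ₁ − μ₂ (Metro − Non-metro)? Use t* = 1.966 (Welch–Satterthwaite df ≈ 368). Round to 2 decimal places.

17.03

Per-group SEs: s₁/√n₁ = 93.7/√203 = 6.5765, s₂/√n₂ = 73.3/√169 = 5.6385.
Unpooled SE of the difference: √(43.25035225 + 31.79268225) = 8.6627.
Margin of error = t* · SE = 1.966 × 8.6627 = 17.0309.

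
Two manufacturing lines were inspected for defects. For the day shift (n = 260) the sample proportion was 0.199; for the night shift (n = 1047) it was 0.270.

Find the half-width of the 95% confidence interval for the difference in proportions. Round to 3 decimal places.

Each SE is √(p̂(1−p̂)/n): √(0.1990·0.8010/260) = 0.02476 and √(0.2700·0.7300/1047) = 0.01372.
SE(p̂₁ − p̂₂) = √(SE₁² + SE₂²) = √(0.0006130576 + 0.0001882384) = 0.02831, since the two samples are independent.
At 95% confidence z* = 1.960; margin = 1.960 × 0.02831 = 0.05549.

0.055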